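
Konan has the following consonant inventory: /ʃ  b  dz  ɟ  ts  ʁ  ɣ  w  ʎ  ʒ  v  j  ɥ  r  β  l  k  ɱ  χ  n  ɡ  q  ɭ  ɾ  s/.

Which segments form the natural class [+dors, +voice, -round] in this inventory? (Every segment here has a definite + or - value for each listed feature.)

ɟ, ʁ, ɣ, ʎ, j, ɡ

The [+dorsal] segments are /ɟ, ʁ, ɣ, w, ʎ, j, ɥ, k, χ, ɡ, q/.
Then [+voice] gives /ɟ, ʁ, ɣ, w, ʎ, j, ɥ, ɡ/.
Among these, [-round] leaves /ɟ, ʁ, ɣ, ʎ, j, ɡ/.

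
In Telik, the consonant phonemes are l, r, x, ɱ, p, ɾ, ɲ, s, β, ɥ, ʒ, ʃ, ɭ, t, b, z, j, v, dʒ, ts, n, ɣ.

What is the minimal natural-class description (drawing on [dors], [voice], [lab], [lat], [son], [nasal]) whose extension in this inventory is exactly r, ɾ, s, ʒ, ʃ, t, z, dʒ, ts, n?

/r, ɾ, s, ʒ, ʃ, t, z, dʒ, ts, n/ are all [−lateral], [−labial], [−dorsal], and no other segment in the inventory matches all three values. Dropping any one of them over-generates: [−labial, −dorsal] alone would also admit /l, ɭ/; [−lateral, −dorsal] alone would also admit /ɱ, p, β, b, …/; [−lateral, −labial] alone would also admit /x, ɲ, j, ɣ/. No other combination of two listed features picks out exactly this set either, so fewer than three features will not do.

[−lat, −lab, −dors]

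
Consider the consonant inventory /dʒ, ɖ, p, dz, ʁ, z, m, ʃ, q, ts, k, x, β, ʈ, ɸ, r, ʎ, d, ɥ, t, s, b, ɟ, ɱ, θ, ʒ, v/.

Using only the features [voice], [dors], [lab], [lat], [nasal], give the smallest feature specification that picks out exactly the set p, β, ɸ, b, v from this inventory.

[-nasal, +lab, -dors]

The class [-nasal], [+labial], [-dorsal] has exactly /p, β, ɸ, b, v/ as its extension in this inventory. No smaller conjunction from the listed features achieves this: [+labial, -dorsal] alone would also admit /m, ɱ/; [-nasal, -dorsal] alone would also admit /dʒ, ɖ, dz, z, …/; [-nasal, +labial] alone would also admit /ɥ/; and checking the remaining two-feature bundles turns up none with this extension.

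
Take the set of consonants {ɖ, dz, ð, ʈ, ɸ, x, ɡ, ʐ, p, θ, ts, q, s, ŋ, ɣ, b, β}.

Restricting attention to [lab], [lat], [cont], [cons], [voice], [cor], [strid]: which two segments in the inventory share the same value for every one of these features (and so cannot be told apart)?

ŋ, ɡ

Both /ŋ/ and /ɡ/ are [−labial], [−lateral], [−continuant], [+consonantal], [+voice], [−coronal], [−strident]. Since the list omits [sonorant] and [nasal] — which do distinguish the velar nasal from the voiced velar stop — this pair collapses; all other pairs remain distinct.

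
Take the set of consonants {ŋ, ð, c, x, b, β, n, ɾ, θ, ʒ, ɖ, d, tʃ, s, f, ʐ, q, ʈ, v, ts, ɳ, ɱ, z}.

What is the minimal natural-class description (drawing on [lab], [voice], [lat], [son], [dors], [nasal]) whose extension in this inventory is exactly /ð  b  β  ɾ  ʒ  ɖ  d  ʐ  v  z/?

[+voice, −nasal]

/ð, b, β, ɾ, ʒ, ɖ, d, ʐ, v, z/ are all [+voice], [−nasal], and no other segment in the inventory matches both values. Dropping any one of them over-generates: [−nasal] alone would also admit /c, x, θ, tʃ, …/; [+voice] alone would also admit /ŋ, n, ɳ, ɱ/. No other single listed feature picks out exactly this set either, so fewer than two features will not do.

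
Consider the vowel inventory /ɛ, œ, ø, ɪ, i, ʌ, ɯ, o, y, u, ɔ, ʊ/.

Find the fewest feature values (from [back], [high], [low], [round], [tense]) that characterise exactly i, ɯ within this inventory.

[−round, +tense]

Every target segment is [−round], [+tense]; each remaining inventory member fails at least one of these. Each conjunct is needed — [+tense] alone would also admit /ø, o, y, u/; [−round] alone would also admit /ɛ, ɪ, ʌ/ — and no other single listed feature has exactly this extension, so two is the minimum.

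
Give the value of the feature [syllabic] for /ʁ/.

As the voiced uvular fricative, /ʁ/ is [-syllabic].

[-syllabic]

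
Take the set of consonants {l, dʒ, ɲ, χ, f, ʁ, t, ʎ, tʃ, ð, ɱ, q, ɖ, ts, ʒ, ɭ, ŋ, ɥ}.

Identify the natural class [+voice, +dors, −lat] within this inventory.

Checking each segment against [+voice], [+dorsal], [−lateral]: /ɲ/ (palatal nasal), /ʁ/ (voiced uvular fricative), /ŋ/ (velar nasal), /ɥ/ (labial-palatal glide) satisfy every feature; every other segment in the inventory fails at least one.

ɲ, ʁ, ŋ, ɥ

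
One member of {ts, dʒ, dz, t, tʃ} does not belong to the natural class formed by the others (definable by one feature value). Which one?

t

[delayed release] (equivalently [strident]) groups all but one: /dz, ts, tʃ, dʒ/ share [+delayed release] while /t/ (voiceless alveolar stop) alone is [−delayed release]. Removing any other segment would not leave a single-feature class that excludes it.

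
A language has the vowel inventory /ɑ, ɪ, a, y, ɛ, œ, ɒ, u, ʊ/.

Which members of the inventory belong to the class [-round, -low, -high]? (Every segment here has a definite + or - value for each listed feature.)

ɛ

Checking each segment against [-round], [-low], [-high]: /ɛ/ (mid front unrounded lax vowel) satisfies every feature; every other segment in the inventory fails at least one.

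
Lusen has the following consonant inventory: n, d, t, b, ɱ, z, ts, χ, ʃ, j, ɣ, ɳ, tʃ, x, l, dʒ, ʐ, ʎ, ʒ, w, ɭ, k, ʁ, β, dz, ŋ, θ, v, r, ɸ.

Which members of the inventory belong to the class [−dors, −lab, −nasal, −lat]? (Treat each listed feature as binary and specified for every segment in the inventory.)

Checking each segment against [−dorsal], [−labial], [−nasal], [−lateral]: /d/ (voiced alveolar stop), /t/ (voiceless alveolar stop), /z/ (voiced alveolar fricative), /ts/ (voiceless alveolar affricate), /ʃ/ (voiceless postalveolar fricative), /tʃ/ (voiceless postalveolar affricate), among others, satisfy every feature; every other segment in the inventory fails at least one.

d, t, z, ts, ʃ, tʃ, dʒ, ʐ, ʒ, dz, θ, r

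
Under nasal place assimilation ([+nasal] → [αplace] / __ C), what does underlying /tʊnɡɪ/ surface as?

The only nasal preceding a consonant is /n/ before /ɡ/. /ɡ/ is [+dorsal], so /n/ → /ŋ/, giving [tʊŋɡɪ].

[tʊŋɡɪ]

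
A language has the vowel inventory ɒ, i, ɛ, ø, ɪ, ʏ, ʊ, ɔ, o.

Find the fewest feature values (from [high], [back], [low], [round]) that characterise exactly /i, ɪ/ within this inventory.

Every target segment is [+high], [-round]; each remaining inventory member fails at least one of these. Each conjunct is needed — [-round] alone would also admit /ɛ/; [+high] alone would also admit /ʏ, ʊ/ — and no other single listed feature has exactly this extension, so two is the minimum.

[+high, -round]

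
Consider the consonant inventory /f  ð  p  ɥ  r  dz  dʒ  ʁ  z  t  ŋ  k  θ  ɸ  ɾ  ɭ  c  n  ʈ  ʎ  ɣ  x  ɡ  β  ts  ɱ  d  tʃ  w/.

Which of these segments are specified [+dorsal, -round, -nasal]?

The [+dorsal] segments are /ɥ, ʁ, ŋ, k, c, ʎ, ɣ, x, ɡ, w/.
Of those, [-round] gives /ʁ, ŋ, k, c, ʎ, ɣ, x, ɡ/.
Then [-nasal] leaves /ʁ, k, c, ʎ, ɣ, x, ɡ/.

ʁ, k, c, ʎ, ɣ, x, ɡ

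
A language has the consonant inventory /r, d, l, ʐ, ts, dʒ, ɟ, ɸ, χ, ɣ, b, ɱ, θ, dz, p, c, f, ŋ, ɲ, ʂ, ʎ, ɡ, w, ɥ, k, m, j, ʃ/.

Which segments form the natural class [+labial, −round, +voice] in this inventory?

The [+labial] segments are /ɸ, b, ɱ, p, f, w, ɥ, m/.
Among these, [−round] gives /ɸ, b, ɱ, p, f, m/.
Of those, [+voice] leaves /b, ɱ, m/.

b, ɱ, m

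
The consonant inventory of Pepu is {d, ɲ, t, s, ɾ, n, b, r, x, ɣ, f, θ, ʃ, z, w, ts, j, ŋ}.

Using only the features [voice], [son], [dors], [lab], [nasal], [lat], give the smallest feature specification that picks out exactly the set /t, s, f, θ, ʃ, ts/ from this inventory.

/t, s, f, θ, ʃ, ts/ are all [-voice], [-dorsal], and no other segment in the inventory matches both values. Dropping any one of them over-generates: [-dorsal] alone would also admit /d, ɾ, n, b, …/; [-voice] alone would also admit /x/. No other single listed feature picks out exactly this set either, so fewer than two features will not do.

[-voice, -dors]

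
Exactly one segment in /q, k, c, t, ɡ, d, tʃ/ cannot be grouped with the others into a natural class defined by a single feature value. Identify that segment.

tʃ

/ɡ, d, t, q, c, k/ are all [-delayed release], but /tʃ/ (voiceless postalveolar affricate) is [+delayed release]. No other single segment can be removed to leave a set sharing one feature value that the removed segment lacks, so /tʃ/ is the odd one out.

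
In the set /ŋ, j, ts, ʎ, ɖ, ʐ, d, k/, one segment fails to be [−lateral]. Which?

ʎ

/ʎ/ is the palatal lateral approximant, which is [+lateral]; the rest — /ʐ, d, ts, k, j, ŋ, ɖ/ — are [−lateral].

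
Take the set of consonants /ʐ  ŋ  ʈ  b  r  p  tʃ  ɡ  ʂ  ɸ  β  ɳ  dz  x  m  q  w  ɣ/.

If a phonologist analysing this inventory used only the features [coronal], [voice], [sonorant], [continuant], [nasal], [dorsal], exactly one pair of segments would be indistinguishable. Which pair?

Both /tʃ/ and /ʈ/ are [+coronal], [−voice], [−sonorant], [−continuant], [−nasal], [−dorsal]. Since the list omits [strident], [delayed release] and [distributed] — which do distinguish the voiceless postalveolar affricate from the voiceless retroflex stop — this pair collapses; all other pairs remain distinct.

tʃ, ʈ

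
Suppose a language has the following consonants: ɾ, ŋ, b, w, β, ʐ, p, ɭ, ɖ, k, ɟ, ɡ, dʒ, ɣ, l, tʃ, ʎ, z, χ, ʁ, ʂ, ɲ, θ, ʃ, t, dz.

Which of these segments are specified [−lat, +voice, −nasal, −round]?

Checking each segment against [−lateral], [+voice], [−nasal], [−round]: /ɾ/ (alveolar tap), /b/ (voiced bilabial stop), /β/ (voiced bilabial fricative), /ʐ/ (voiced retroflex fricative), /ɖ/ (voiced retroflex stop), /ɟ/ (voiced palatal stop), among others, satisfy every feature; every other segment in the inventory fails at least one.

ɾ, b, β, ʐ, ɖ, ɟ, ɡ, dʒ, ɣ, z, ʁ, dz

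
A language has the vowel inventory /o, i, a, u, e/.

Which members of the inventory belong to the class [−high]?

o, a, e

The [−high] segments here are /o, a, e/; the remaining /i, u/ are [+high].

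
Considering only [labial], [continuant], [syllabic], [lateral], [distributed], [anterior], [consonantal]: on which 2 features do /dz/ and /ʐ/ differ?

[continuant], [anterior]

The two segments share [−labial], [−syllabic], [−lateral], [−distributed], [+consonantal]. The only features from the list on which they differ: /dz/ is [−continuant] while /ʐ/ is [+continuant]; /dz/ is [+anterior] while /ʐ/ is [−anterior].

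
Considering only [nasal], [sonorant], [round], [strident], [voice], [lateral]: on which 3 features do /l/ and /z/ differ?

The two segments share [−nasal], [−round], [+voice]. The only features from the list on which they differ: /l/ is [+sonorant] while /z/ is [−sonorant]; /l/ is [+lateral] while /z/ is [−lateral]; /l/ is [−strident] while /z/ is [+strident].

[sonorant], [lateral], [strident]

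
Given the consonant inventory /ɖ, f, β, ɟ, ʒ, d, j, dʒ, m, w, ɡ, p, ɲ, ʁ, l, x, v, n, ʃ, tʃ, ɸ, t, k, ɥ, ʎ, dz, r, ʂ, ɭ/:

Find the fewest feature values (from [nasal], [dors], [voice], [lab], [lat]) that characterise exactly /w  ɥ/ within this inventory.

[+lab, +dors]

The class [+labial], [+dorsal] has exactly /w, ɥ/ as its extension in this inventory. No smaller conjunction from the listed features achieves this: [+dorsal] alone would also admit /ɟ, j, ɡ, ɲ, …/; [+labial] alone would also admit /f, β, m, p, …/; and checking the remaining single features turns up none with this extension.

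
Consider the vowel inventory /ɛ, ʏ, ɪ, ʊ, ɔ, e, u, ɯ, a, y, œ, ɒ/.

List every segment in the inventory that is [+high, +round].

ʏ, ʊ, u, y

First, the [+high] segments are /ʏ, ɪ, ʊ, u, ɯ, y/.
Among these, [+round] leaves /ʏ, ʊ, u, y/.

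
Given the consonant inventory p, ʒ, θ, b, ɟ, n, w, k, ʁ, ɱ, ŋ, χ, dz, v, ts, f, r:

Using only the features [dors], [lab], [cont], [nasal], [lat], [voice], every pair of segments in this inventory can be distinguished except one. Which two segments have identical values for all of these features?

ʒ, r

On the given features, /ʒ/ and /r/ have an identical profile: [-dorsal], [-labial], [+continuant], [-nasal], [-lateral], [+voice]. No other two segments in the inventory coincide on all 6 features. (They do differ in [sonorant], [strident] and [anterior], which are not among the given features.)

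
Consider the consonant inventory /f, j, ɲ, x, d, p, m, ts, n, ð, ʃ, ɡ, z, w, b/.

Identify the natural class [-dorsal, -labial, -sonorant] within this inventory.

Among the inventory, the [-dorsal] segments are /f, d, p, m, ts, n, ð, ʃ, z, b/.
Intersecting with [-labial] gives /d, ts, n, ð, ʃ, z/.
Intersecting with [-sonorant] leaves /d, ts, ð, ʃ, z/.

d, ts, ð, ʃ, z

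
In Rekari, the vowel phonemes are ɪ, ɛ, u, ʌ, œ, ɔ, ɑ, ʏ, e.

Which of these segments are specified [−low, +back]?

u, ʌ, ɔ

Among the inventory, the [−low] segments are /ɪ, ɛ, u, ʌ, œ, ɔ, ʏ, e/.
Then [+back] leaves /u, ʌ, ɔ/.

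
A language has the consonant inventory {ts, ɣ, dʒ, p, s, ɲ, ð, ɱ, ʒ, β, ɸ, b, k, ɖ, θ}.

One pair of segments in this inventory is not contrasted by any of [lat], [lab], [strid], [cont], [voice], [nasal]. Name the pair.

ɣ, ð

On the given features, /ɣ/ and /ð/ have an identical profile: [−lateral], [−labial], [−strident], [+continuant], [+voice], [−nasal]. No other two segments in the inventory coincide on all 6 features. (They do differ in [coronal] and [dorsal], which are not among the given features.)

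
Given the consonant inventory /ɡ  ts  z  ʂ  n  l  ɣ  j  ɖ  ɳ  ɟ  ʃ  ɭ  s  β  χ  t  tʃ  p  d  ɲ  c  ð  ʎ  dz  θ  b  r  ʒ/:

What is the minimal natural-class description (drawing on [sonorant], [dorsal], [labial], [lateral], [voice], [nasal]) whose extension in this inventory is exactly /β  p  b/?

Every target segment is [+labial] and no other inventory member is, so one feature is enough.

[+labial]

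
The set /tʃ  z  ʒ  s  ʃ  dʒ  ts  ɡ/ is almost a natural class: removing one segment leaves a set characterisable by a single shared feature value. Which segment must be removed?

The remaining segments after removing /ɡ/ share [+strident]; /ɡ/ (voiced velar stop) is [−strident]. For every other candidate removal, the leftover set fails to share any single feature value that the removed segment lacks.

ɡ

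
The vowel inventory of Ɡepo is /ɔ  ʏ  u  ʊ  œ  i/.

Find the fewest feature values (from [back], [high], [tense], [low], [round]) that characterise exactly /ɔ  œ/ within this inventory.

The target set is precisely the extension of [-high] in this inventory.

[-high]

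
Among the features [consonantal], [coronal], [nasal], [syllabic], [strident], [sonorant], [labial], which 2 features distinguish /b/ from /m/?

[sonorant], [nasal]

The two segments share [+consonantal], [−coronal], [−syllabic], [−strident], [+labial]. The only features from the list on which they differ: /b/ is [−sonorant] while /m/ is [+sonorant]; /b/ is [−nasal] while /m/ is [+nasal].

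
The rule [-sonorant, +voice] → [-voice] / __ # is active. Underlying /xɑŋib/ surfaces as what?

[xɑŋip]

Only the final segment /b/ is both word-final and matches the structural description. It is a voiced bilabial stop, so [-sonorant, +voice] holds; changing it to [-voice] with all other features held fixed yields /p/ (voiceless bilabial stop). No other segment meets both the structural description and the environment, so the output is [xɑŋip].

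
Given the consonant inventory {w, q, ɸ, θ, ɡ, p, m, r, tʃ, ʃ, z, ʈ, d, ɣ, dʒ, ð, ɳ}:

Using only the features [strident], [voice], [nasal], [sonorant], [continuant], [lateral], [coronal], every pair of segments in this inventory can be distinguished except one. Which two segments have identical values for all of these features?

On the given features, /p/ and /q/ have an identical profile: [−strident], [−voice], [−nasal], [−sonorant], [−continuant], [−lateral], [−coronal]. No other two segments in the inventory coincide on all 7 features. (They do differ in [labial] and [dorsal], which are not among the given features.)

p, q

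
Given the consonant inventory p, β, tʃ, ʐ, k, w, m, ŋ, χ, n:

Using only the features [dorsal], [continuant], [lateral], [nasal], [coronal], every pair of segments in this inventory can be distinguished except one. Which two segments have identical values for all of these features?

w, χ

On the given features, /w/ and /χ/ have an identical profile: [+dorsal], [+continuant], [-lateral], [-nasal], [-coronal]. No other two segments in the inventory coincide on all 5 features. (They do differ in [sonorant], [voice], [labial], [round] and [high], which are not among the given features.)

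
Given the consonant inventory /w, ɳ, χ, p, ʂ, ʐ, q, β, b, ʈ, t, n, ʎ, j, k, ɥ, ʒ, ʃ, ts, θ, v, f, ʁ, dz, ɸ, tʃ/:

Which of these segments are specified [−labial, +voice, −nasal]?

Checking each segment against [−labial], [+voice], [−nasal]: /ʐ/ (voiced retroflex fricative), /ʎ/ (palatal lateral approximant), /j/ (palatal glide), /ʒ/ (voiced postalveolar fricative), /ʁ/ (voiced uvular fricative), /dz/ (voiced alveolar affricate) satisfy every feature; every other segment in the inventory fails at least one.

ʐ, ʎ, j, ʒ, ʁ, dz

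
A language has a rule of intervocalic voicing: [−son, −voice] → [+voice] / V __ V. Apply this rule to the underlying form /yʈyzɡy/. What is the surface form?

[yɖyzɡy]

The only segment in the rule's environment that also matches [−son, −voice] is /ʈ/. Applying [+voice] turns the voiceless retroflex stop into /ɖ/ (voiced retroflex stop), giving [yɖyzɡy].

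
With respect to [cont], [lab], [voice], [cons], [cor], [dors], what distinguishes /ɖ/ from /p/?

The two segments share [−continuant], [+consonantal], [−dorsal]. The only features from the list on which they differ: /ɖ/ is [+voice] while /p/ is [−voice]; /ɖ/ is [−labial] while /p/ is [+labial]; /ɖ/ is [+coronal] while /p/ is [−coronal].

[voice], [labial], [coronal]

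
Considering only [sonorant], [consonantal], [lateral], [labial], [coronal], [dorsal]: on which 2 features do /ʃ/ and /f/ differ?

The two segments share [−sonorant], [+consonantal], [−lateral], [−dorsal]. The only features from the list on which they differ: /ʃ/ is [−labial] while /f/ is [+labial]; /ʃ/ is [+coronal] while /f/ is [−coronal].

[labial], [coronal]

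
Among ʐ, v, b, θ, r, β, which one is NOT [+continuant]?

b

/b/ is the voiced bilabial stop, which is [−continuant]; the rest — /θ, v, β, ʐ, r/ — are [+continuant].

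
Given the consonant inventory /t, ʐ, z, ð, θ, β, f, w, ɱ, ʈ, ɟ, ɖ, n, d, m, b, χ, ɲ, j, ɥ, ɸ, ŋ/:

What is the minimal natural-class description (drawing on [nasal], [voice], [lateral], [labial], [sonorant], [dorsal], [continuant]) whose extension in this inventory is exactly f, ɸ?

The class [−voice], [+labial] has exactly /f, ɸ/ as its extension in this inventory. No smaller conjunction from the listed features achieves this: [+labial] alone would also admit /β, w, ɱ, m, …/; [−voice] alone would also admit /t, θ, ʈ, χ/; and checking the remaining single features turns up none with this extension.

[−voice, +labial]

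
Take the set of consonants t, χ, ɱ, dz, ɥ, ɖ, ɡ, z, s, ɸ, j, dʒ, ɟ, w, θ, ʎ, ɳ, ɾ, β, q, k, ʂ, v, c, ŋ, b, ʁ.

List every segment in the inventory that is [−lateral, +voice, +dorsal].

Checking each segment against [−lateral], [+voice], [+dorsal]: /ɥ/ (labial-palatal glide), /ɡ/ (voiced velar stop), /j/ (palatal glide), /ɟ/ (voiced palatal stop), /w/ (labial-velar glide), /ŋ/ (velar nasal), among others, satisfy every feature; every other segment in the inventory fails at least one.

ɥ, ɡ, j, ɟ, w, ŋ, ʁ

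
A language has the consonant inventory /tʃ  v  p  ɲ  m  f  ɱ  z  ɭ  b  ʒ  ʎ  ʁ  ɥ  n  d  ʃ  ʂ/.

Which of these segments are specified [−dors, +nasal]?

m, ɱ, n

Eliminate segments failing any feature: /tʃ, v, p, f, z, ɭ, b, ʒ, d, ʃ, ʂ/ are [−nasal]; /ɲ, ʎ, ʁ, ɥ/ are [+dorsal]. The remaining /m, ɱ, n/ satisfy [−dorsal], [+nasal].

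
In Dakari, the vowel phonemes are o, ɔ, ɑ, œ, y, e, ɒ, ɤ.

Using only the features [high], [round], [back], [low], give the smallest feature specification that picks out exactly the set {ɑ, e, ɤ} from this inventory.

[−round]

Every target segment is [−round] and no other inventory member is, so one feature is enough.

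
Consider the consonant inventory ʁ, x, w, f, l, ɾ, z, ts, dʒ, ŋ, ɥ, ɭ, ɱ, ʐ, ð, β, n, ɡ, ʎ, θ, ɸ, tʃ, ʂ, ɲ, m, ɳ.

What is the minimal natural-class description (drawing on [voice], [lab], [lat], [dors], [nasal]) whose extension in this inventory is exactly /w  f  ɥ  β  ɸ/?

The class [−nasal], [+labial] has exactly /w, f, ɥ, β, ɸ/ as its extension in this inventory. No smaller conjunction from the listed features achieves this: [+labial] alone would also admit /ɱ, m/; [−nasal] alone would also admit /ʁ, x, l, ɾ, …/; and checking the remaining single features turns up none with this extension.

[−nasal, +lab]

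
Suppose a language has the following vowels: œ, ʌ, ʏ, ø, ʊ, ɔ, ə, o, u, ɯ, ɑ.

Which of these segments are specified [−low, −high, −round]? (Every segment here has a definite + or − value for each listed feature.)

Checking each segment against [−low], [−high], [−round]: /ʌ/ (mid back unrounded lax vowel), /ə/ (mid central vowel (schwa)) satisfy every feature; every other segment in the inventory fails at least one.

ʌ, ə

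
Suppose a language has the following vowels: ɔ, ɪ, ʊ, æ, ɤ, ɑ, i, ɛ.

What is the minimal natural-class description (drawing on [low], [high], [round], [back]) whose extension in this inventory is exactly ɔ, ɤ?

[-high, -low, +back]

Every target segment is [-high], [-low], [+back]; each remaining inventory member fails at least one of these. Each conjunct is needed — [-low, +back] alone would also admit /ʊ/; [-high, +back] alone would also admit /ɑ/; [-high, -low] alone would also admit /ɛ/ — and no other combination of two listed features has exactly this extension, so three is the minimum.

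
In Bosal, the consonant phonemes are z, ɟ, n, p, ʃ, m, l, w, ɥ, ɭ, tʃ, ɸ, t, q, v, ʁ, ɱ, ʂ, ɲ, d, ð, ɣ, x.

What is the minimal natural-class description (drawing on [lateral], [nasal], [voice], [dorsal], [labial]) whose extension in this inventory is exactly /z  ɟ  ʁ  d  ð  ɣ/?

[+voice, −nasal, −lateral, −labial]

/z, ɟ, ʁ, d, ð, ɣ/ are all [+voice], [−nasal], [−lateral], [−labial], and no other segment in the inventory matches all four values. Dropping any one of them over-generates: [−nasal, −lateral, −labial] alone would also admit /ʃ, tʃ, t, q, …/; [+voice, −lateral, −labial] alone would also admit /n, ɲ/; [+voice, −nasal, −labial] alone would also admit /l, ɭ/; [+voice, −nasal, −lateral] alone would also admit /w, ɥ, v/. No other combination of three listed features picks out exactly this set either, so fewer than four features will not do.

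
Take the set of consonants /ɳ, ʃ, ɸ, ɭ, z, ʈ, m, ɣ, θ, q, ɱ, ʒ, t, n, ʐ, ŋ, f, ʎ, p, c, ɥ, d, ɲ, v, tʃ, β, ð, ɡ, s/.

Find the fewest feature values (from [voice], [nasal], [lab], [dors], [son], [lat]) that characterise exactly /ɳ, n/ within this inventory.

/ɳ, n/ are all [+nasal], [−labial], [−dorsal], and no other segment in the inventory matches all three values. Dropping any one of them over-generates: [−labial, −dorsal] alone would also admit /ʃ, ɭ, z, ʈ, …/; [+nasal, −dorsal] alone would also admit /m, ɱ/; [+nasal, −labial] alone would also admit /ŋ, ɲ/. No other combination of two listed features picks out exactly this set either, so fewer than three features will not do.

[+nasal, −lab, −dors]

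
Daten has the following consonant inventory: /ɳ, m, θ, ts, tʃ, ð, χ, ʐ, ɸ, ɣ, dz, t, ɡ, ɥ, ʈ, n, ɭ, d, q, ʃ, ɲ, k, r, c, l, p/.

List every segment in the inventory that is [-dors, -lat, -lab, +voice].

ɳ, ð, ʐ, dz, n, d, r

The [-dorsal] segments are /ɳ, m, θ, ts, tʃ, ð, ʐ, ɸ, dz, t, ʈ, n, ɭ, d, ʃ, r, l, p/.
Of those, [-lateral] gives /ɳ, m, θ, ts, tʃ, ð, ʐ, ɸ, dz, t, ʈ, n, d, ʃ, r, p/.
Within that set, [-labial] gives /ɳ, θ, ts, tʃ, ð, ʐ, dz, t, ʈ, n, d, ʃ, r/.
Among these, [+voice] leaves /ɳ, ð, ʐ, dz, n, d, r/.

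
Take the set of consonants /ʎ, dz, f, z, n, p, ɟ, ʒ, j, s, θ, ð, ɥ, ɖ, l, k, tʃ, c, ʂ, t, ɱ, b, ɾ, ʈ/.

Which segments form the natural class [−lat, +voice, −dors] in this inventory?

dz, z, n, ʒ, ð, ɖ, ɱ, b, ɾ

Eliminate segments failing any feature: /ʎ, l/ are [+lateral]; /f, p, s, θ, k, tʃ, c, ʂ, t, ʈ/ are [−voice]; /ɟ, j, ɥ/ are [+dorsal]. The remaining /dz, z, n, ʒ, ð, ɖ, ɱ, b, ɾ/ satisfy [−lateral], [+voice], [−dorsal].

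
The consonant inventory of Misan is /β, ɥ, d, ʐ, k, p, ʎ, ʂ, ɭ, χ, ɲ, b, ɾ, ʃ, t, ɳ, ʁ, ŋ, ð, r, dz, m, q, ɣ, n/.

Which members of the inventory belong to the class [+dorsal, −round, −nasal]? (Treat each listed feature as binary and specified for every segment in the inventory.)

k, ʎ, χ, ʁ, q, ɣ

Eliminate segments failing any feature: /β, d, ʐ, p, ʂ, ɭ, b, ɾ, ʃ, t, ɳ, ð, r, dz, m, n/ are [−dorsal]; /ɥ/ is [+round]; /ɲ, ŋ/ are [+nasal]. The remaining /k, ʎ, χ, ʁ, q, ɣ/ satisfy [+dorsal], [−round], [−nasal].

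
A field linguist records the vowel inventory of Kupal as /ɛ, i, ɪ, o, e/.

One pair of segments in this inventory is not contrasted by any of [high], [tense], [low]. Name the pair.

Both /e/ and /o/ are [−high], [+tense], [−low]. Since the list omits [labial], [round] and [back] — which do distinguish the mid front unrounded tense vowel from the mid back rounded tense vowel — this pair collapses; all other pairs remain distinct.

e, o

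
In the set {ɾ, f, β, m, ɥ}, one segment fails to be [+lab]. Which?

/β, m, f, ɥ/ are all [+labial]; /ɾ/ (alveolar tap) is [-labial].

ɾ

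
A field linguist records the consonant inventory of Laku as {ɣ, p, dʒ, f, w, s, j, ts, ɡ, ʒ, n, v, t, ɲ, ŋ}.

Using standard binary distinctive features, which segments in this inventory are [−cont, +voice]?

dʒ, ɡ, n, ɲ, ŋ

Among the inventory, the [−continuant] segments are /p, dʒ, ts, ɡ, n, t, ɲ, ŋ/.
Of those, [+voice] leaves /dʒ, ɡ, n, ɲ, ŋ/.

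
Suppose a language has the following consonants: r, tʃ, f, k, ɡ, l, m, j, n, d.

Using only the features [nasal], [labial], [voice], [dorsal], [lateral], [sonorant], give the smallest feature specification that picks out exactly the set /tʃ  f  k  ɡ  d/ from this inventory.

[-sonorant]

The target set is precisely the extension of [-sonorant] in this inventory.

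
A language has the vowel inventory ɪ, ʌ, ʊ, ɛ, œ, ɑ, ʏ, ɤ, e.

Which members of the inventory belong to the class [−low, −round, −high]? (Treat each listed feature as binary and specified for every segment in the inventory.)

ʌ, ɛ, ɤ, e

Checking each segment against [−low], [−round], [−high]: /ʌ/ (mid back unrounded lax vowel), /ɛ/ (mid front unrounded lax vowel), /ɤ/ (mid back unrounded tense vowel), /e/ (mid front unrounded tense vowel) satisfy every feature; every other segment in the inventory fails at least one.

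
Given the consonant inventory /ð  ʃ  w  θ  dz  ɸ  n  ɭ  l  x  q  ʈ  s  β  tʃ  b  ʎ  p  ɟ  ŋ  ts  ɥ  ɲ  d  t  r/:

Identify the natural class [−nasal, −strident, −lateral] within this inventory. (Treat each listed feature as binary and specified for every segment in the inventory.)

ð, w, θ, ɸ, x, q, ʈ, β, b, p, ɟ, ɥ, d, t, r

Checking each segment against [−nasal], [−strident], [−lateral]: /ð/ (voiced dental fricative), /w/ (labial-velar glide), /θ/ (voiceless dental fricative), /ɸ/ (voiceless bilabial fricative), /x/ (voiceless velar fricative), /q/ (voiceless uvular stop), among others, satisfy every feature; every other segment in the inventory fails at least one.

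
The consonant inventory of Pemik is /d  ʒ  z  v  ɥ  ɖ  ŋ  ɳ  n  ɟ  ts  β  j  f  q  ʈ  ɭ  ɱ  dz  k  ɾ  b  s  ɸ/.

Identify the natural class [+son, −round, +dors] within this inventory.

ŋ, j

Eliminate segments failing any feature: /d, ʒ, z, v, ɖ, ɟ, ts, β, f, q, ʈ, dz, k, b, s, ɸ/ are [−sonorant]; /ɥ/ is [+round]; /ɳ, n, ɭ, ɱ, ɾ/ are [−dorsal]. The remaining /ŋ, j/ satisfy [+sonorant], [−round], [+dorsal].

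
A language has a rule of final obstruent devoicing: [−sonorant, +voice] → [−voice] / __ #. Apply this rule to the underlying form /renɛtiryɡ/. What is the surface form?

[renɛtiryk]

The only segment in the rule's environment that also matches [−sonorant, +voice] is /ɡ/. Applying [−voice] turns the voiced velar stop into /k/ (voiceless velar stop), giving [renɛtiryk].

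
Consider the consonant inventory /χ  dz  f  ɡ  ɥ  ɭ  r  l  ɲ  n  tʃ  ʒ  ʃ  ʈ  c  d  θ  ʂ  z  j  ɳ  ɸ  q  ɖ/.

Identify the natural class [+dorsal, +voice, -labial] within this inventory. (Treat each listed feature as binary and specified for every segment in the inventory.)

ɡ, ɲ, j

First, the [+dorsal] segments are /χ, ɡ, ɥ, ɲ, c, j, q/.
Then [+voice] gives /ɡ, ɥ, ɲ, j/.
Among these, [-labial] leaves /ɡ, ɲ, j/.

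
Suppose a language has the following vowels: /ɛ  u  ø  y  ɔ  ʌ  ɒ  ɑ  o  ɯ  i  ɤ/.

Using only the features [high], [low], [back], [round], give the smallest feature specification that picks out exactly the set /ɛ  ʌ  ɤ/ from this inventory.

The class [-high], [-low], [-round] has exactly /ɛ, ʌ, ɤ/ as its extension in this inventory. No smaller conjunction from the listed features achieves this: [-low, -round] alone would also admit /ɯ, i/; [-high, -round] alone would also admit /ɑ/; [-high, -low] alone would also admit /ø, ɔ, o/; and checking the remaining two-feature bundles turns up none with this extension.

[-high, -low, -round]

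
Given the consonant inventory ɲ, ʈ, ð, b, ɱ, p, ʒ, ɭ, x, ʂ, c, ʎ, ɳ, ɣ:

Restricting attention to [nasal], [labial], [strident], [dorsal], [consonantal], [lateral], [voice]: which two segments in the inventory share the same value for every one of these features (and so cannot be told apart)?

c, x

/c/ (voiceless palatal stop) and /x/ (voiceless velar fricative) are both [−nasal], [−labial], [−strident], [+dorsal], [+consonantal], [−lateral], [−voice], so none of the listed features separates them. (They do differ in [continuant] and [back], which are not among the given features.) Every other pair in the inventory differs on at least one listed feature.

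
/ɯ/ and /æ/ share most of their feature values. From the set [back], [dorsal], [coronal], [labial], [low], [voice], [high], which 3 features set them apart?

/ɯ/ (high back unrounded vowel) and /æ/ (low front unrounded vowel) agree on [+dorsal], [−coronal], [−labial], [+voice]. They differ on [high] (/ɯ/ [+], /æ/ [−]), [low] (/ɯ/ [−], /æ/ [+]), [back] (/ɯ/ [+], /æ/ [−]).

[high], [low], [back]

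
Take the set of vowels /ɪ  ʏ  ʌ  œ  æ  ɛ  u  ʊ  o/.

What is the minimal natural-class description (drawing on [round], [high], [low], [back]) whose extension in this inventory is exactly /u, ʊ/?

[+high, +back]

/u, ʊ/ are all [+high], [+back], and no other segment in the inventory matches both values. Dropping any one of them over-generates: [+back] alone would also admit /ʌ, o/; [+high] alone would also admit /ɪ, ʏ/. No other single listed feature picks out exactly this set either, so fewer than two features will not do.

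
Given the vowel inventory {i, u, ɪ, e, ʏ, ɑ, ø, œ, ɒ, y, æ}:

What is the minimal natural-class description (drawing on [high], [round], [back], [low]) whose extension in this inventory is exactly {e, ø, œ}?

[−high, −low]

The class [−high], [−low] has exactly /e, ø, œ/ as its extension in this inventory. No smaller conjunction from the listed features achieves this: [−low] alone would also admit /i, u, ɪ, ʏ, …/; [−high] alone would also admit /ɑ, ɒ, æ/; and checking the remaining single features turns up none with this extension.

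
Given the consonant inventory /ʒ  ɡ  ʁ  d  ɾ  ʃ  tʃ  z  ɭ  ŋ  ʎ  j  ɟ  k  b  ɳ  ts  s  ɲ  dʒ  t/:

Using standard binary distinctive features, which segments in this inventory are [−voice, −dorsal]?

ʃ, tʃ, ts, s, t

Checking each segment against [−voice], [−dorsal]: /ʃ/ (voiceless postalveolar fricative), /tʃ/ (voiceless postalveolar affricate), /ts/ (voiceless alveolar affricate), /s/ (voiceless alveolar fricative), /t/ (voiceless alveolar stop) satisfy every feature; every other segment in the inventory fails at least one.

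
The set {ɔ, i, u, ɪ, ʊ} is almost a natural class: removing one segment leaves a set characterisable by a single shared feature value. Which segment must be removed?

ɔ

[high] groups all but one: /u, ʊ, ɪ, i/ share [+high] while /ɔ/ (mid back rounded lax vowel) alone is [−high]. Removing any other segment would not leave a single-feature class that excludes it.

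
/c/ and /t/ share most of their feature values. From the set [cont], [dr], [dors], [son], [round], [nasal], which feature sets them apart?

/c/ (voiceless palatal stop) and /t/ (voiceless alveolar stop) agree on [−continuant], [−delayed release], [−sonorant], [−round], [−nasal]. They differ on [dorsal] (/c/ [+], /t/ [−]).

[dorsal]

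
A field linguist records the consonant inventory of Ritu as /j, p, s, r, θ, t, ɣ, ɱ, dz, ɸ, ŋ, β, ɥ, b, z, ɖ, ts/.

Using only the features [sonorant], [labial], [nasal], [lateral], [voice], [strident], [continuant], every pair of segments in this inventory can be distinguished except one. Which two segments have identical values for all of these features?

j, r

/j/ (palatal glide) and /r/ (alveolar trill) are both [+sonorant], [-labial], [-nasal], [-lateral], [+voice], [-strident], [+continuant], so none of the listed features separates them. (They do differ in [dorsal], which is not among the given features.) Every other pair in the inventory differs on at least one listed feature.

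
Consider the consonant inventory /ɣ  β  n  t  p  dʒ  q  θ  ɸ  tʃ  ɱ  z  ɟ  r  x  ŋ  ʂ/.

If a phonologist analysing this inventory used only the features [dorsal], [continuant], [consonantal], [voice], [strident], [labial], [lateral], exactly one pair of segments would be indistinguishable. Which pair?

/ɟ/ (voiced palatal stop) and /ŋ/ (velar nasal) are both [+dorsal], [−continuant], [+consonantal], [+voice], [−strident], [−labial], [−lateral], so none of the listed features separates them. (They do differ in [sonorant], [nasal] and [back], which are not among the given features.) Every other pair in the inventory differs on at least one listed feature.

ɟ, ŋ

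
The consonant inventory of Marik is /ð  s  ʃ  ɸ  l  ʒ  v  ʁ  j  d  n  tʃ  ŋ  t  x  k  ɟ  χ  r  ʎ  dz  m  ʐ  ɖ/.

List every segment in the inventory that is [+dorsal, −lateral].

ʁ, j, ŋ, x, k, ɟ, χ

Checking each segment against [+dorsal], [−lateral]: /ʁ/ (voiced uvular fricative), /j/ (palatal glide), /ŋ/ (velar nasal), /x/ (voiceless velar fricative), /k/ (voiceless velar stop), /ɟ/ (voiced palatal stop), among others, satisfy every feature; every other segment in the inventory fails at least one.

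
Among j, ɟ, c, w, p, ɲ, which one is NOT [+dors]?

p

Every segment except /p/ is [+dorsal]. /p/ (voiceless bilabial stop) is [−dorsal], so it is the exception.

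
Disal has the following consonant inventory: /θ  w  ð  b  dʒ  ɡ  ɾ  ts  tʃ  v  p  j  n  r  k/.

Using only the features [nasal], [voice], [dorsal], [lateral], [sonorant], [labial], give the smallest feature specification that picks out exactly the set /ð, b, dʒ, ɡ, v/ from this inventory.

Every target segment is [−sonorant], [+voice]; each remaining inventory member fails at least one of these. Each conjunct is needed — [+voice] alone would also admit /w, ɾ, j, n, …/; [−sonorant] alone would also admit /θ, ts, tʃ, p, …/ — and no other single listed feature has exactly this extension, so two is the minimum.

[−sonorant, +voice]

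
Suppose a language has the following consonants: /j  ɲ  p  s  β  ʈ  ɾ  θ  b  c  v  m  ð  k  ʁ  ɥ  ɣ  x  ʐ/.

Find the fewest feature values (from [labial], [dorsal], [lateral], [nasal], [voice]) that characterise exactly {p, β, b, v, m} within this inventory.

The class [+labial], [-dorsal] has exactly /p, β, b, v, m/ as its extension in this inventory. No smaller conjunction from the listed features achieves this: [-dorsal] alone would also admit /s, ʈ, ɾ, θ, …/; [+labial] alone would also admit /ɥ/; and checking the remaining single features turns up none with this extension.

[+labial, -dorsal]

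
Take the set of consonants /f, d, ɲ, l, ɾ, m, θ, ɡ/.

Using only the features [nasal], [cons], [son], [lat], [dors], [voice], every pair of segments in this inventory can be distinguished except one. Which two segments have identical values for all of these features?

Both /f/ and /θ/ are [-nasal], [+consonantal], [-sonorant], [-lateral], [-dorsal], [-voice]. Since the list omits [labial] and [coronal] — which do distinguish the voiceless labiodental fricative from the voiceless dental fricative — this pair collapses; all other pairs remain distinct.

f, θ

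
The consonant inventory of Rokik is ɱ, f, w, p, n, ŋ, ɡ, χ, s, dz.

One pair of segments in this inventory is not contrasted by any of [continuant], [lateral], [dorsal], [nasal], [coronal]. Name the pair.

Both /w/ and /χ/ are [+continuant], [−lateral], [+dorsal], [−nasal], [−coronal]. Since the list omits [sonorant], [voice], [labial], [round] and [high] — which do distinguish the labial-velar glide from the voiceless uvular fricative — this pair collapses; all other pairs remain distinct.

w, χ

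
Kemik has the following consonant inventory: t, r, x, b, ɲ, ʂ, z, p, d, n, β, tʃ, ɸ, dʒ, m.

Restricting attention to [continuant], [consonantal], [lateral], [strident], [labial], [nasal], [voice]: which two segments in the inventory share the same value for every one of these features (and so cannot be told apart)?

On the given features, /ɲ/ and /n/ have an identical profile: [−continuant], [+consonantal], [−lateral], [−strident], [−labial], [+nasal], [+voice]. No other two segments in the inventory coincide on all 7 features. (They do differ in [dorsal], which is not among the given features.)

ɲ, n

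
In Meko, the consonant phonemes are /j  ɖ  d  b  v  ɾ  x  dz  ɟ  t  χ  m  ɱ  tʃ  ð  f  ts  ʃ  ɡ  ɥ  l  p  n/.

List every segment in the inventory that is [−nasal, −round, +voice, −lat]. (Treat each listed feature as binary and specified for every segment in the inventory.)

j, ɖ, d, b, v, ɾ, dz, ɟ, ð, ɡ

Among the inventory, the [−nasal] segments are /j, ɖ, d, b, v, ɾ, x, dz, ɟ, t, χ, tʃ, ð, f, ts, ʃ, ɡ, ɥ, l, p/.
Among these, [−round] gives /j, ɖ, d, b, v, ɾ, x, dz, ɟ, t, χ, tʃ, ð, f, ts, ʃ, ɡ, l, p/.
Within that set, [+voice] gives /j, ɖ, d, b, v, ɾ, dz, ɟ, ð, ɡ, l/.
Within that set, [−lateral] leaves /j, ɖ, d, b, v, ɾ, dz, ɟ, ð, ɡ/.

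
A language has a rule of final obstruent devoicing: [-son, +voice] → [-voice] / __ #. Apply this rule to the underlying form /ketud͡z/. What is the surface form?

The only segment in the rule's environment that also matches [-son, +voice] is /d͡z/. Applying [-voice] turns the voiced alveolar affricate into /t͡s/ (voiceless alveolar affricate), giving [ketut͡s].

[ketut͡s]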